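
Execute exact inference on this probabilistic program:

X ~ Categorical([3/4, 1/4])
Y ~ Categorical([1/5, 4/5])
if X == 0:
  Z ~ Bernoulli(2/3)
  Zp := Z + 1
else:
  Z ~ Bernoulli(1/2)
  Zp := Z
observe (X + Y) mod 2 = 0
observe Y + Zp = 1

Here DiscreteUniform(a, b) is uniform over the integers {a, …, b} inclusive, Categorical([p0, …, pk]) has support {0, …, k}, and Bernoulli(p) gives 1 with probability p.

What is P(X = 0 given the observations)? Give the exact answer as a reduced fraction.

P(X = 0 | obs) = 1/3

Enumerate traces; 2 have nonzero weight after conditioning:
  (X=0, Y=0, Z=0) weight 1/20
  (X=1, Y=1, Z=0) weight 1/10
Group by X:
  weight(X=0) = 1/20
  weight(X=1) = 1/10
Total weight = 1/20 + 1/10 = 3/20
P(X=0 | obs) = 1/20 / 3/20 = 1/3
P(X=1 | obs) = 1/10 / 3/20 = 2/3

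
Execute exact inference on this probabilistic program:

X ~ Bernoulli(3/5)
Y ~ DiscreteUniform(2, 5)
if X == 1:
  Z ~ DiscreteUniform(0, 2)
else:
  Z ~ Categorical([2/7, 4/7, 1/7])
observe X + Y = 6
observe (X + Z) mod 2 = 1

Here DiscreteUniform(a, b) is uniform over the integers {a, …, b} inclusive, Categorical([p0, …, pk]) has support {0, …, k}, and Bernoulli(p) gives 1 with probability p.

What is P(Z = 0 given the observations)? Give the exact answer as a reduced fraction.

Enumerate traces; 2 have nonzero weight after conditioning:
  (X=1, Y=5, Z=0) weight 1/20
  (X=1, Y=5, Z=2) weight 1/20
Group by Z:
  weight(Z=0) = 1/20
  weight(Z=2) = 1/20
Total weight = 1/20 + 1/20 = 1/10
P(Z=0 | obs) = 1/20 / 1/10 = 1/2
P(Z=2 | obs) = 1/20 / 1/10 = 1/2

P(Z = 0 | obs) = 1/2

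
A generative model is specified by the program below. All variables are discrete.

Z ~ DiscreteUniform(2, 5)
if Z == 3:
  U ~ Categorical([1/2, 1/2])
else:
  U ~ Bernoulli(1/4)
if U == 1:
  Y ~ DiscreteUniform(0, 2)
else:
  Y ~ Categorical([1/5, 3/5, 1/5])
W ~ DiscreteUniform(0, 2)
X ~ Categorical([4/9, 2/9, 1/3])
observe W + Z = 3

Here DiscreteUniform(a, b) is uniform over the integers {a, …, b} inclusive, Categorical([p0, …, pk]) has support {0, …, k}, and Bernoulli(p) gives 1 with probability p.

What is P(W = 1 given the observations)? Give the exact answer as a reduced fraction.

Enumerate traces; 36 have nonzero weight after conditioning:
  (Z=2, U=0, Y=0, W=1, X=0) weight 1/180
  (Z=2, U=0, Y=0, W=1, X=1) weight 1/360
  (Z=2, U=0, Y=0, W=1, X=2) weight 1/240
  (Z=2, U=0, Y=1, W=1, X=0) weight 1/60
  (Z=2, U=0, Y=1, W=1, X=1) weight 1/120
  (Z=2, U=0, Y=1, W=1, X=2) weight 1/80
  (Z=2, U=0, Y=2, W=1, X=0) weight 1/180
  (Z=2, U=0, Y=2, W=1, X=1) weight 1/360
  (Z=3, U=0, Y=0, W=0, X=0) weight 1/270
  … 27 more
Group by W:
  weight(W=0) = 1/12
  weight(W=1) = 1/12
Total weight = 1/12 + 1/12 = 1/6
P(W=0 | obs) = 1/12 / 1/6 = 1/2
P(W=1 | obs) = 1/12 / 1/6 = 1/2

P(W = 1 | obs) = 1/2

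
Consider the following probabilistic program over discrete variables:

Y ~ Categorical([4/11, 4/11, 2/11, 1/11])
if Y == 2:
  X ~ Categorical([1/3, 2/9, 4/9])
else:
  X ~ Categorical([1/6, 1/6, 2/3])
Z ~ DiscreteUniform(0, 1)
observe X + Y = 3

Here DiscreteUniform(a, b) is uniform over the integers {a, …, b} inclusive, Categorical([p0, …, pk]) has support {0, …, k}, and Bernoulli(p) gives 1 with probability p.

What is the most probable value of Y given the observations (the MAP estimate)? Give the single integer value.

argmax_v P(Y = v | obs) = 1

Enumerate traces; 6 have nonzero weight after conditioning:
  (Y=1, X=2, Z=0) weight 4/33
  (Y=1, X=2, Z=1) weight 4/33
  (Y=2, X=1, Z=0) weight 2/99
  (Y=2, X=1, Z=1) weight 2/99
  (Y=3, X=0, Z=0) weight 1/132
  (Y=3, X=0, Z=1) weight 1/132
Group by Y:
  weight(Y=1) = 8/33
  weight(Y=2) = 4/99
  weight(Y=3) = 1/66
Total weight = 8/33 + 4/99 + 1/66 = 59/198
P(Y=1 | obs) = 8/33 / 59/198 = 48/59
P(Y=2 | obs) = 4/99 / 59/198 = 8/59
P(Y=3 | obs) = 1/66 / 59/198 = 3/59
argmax = 1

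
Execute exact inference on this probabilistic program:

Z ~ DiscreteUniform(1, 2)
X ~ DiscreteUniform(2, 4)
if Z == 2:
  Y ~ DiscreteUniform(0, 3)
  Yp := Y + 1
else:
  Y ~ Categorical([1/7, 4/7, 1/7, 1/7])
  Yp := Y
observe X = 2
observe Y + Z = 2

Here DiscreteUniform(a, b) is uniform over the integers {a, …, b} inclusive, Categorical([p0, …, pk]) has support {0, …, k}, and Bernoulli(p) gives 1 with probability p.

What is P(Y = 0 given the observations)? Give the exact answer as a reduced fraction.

Enumerate traces; 2 have nonzero weight after conditioning:
  (Z=1, X=2, Y=1) weight 2/21
  (Z=2, X=2, Y=0) weight 1/24
Group by Y:
  weight(Y=0) = 1/24
  weight(Y=1) = 2/21
Total weight = 1/24 + 2/21 = 23/168
P(Y=0 | obs) = 1/24 / 23/168 = 7/23
P(Y=1 | obs) = 2/21 / 23/168 = 16/23

P(Y = 0 | obs) = 7/23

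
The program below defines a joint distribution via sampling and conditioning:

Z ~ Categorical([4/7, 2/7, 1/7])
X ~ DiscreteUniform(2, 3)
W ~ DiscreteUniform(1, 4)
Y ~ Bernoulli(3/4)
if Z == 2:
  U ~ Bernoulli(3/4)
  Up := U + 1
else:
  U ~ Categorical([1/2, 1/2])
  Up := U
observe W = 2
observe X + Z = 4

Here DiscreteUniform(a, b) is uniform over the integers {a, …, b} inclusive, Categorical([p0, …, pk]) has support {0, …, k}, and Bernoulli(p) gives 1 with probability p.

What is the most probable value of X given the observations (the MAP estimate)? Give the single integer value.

argmax_v P(X = v | obs) = 3

Enumerate traces; 8 have nonzero weight after conditioning:
  (Z=1, X=3, W=2, Y=0, U=0) weight 1/224
  (Z=1, X=3, W=2, Y=0, U=1) weight 1/224
  (Z=1, X=3, W=2, Y=1, U=0) weight 3/224
  (Z=1, X=3, W=2, Y=1, U=1) weight 3/224
  (Z=2, X=2, W=2, Y=0, U=0) weight 1/896
  (Z=2, X=2, W=2, Y=0, U=1) weight 3/896
  (Z=2, X=2, W=2, Y=1, U=0) weight 3/896
  (Z=2, X=2, W=2, Y=1, U=1) weight 9/896
Group by X:
  weight(X=2) = 1/56
  weight(X=3) = 1/28
Total weight = 1/56 + 1/28 = 3/56
P(X=2 | obs) = 1/56 / 3/56 = 1/3
P(X=3 | obs) = 1/28 / 3/56 = 2/3
argmax = 3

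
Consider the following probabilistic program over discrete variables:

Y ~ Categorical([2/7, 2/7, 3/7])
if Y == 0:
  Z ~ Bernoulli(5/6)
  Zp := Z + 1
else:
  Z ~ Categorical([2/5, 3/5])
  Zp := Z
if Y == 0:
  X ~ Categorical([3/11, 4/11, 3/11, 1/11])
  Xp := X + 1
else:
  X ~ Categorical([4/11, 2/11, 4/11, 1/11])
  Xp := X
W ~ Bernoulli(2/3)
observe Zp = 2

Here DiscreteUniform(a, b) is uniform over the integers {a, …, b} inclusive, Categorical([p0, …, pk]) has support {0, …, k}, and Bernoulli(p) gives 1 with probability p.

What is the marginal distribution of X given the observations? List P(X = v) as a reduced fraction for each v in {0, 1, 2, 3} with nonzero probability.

Enumerate traces; 8 have nonzero weight after conditioning:
  (Y=0, Z=1, X=0, W=0) weight 5/231
  (Y=0, Z=1, X=0, W=1) weight 10/231
  (Y=0, Z=1, X=1, W=0) weight 20/693
  (Y=0, Z=1, X=1, W=1) weight 40/693
  (Y=0, Z=1, X=2, W=0) weight 5/231
  (Y=0, Z=1, X=2, W=1) weight 10/231
  (Y=0, Z=1, X=3, W=0) weight 5/693
  (Y=0, Z=1, X=3, W=1) weight 10/693
Group by X:
  weight(X=0) = 5/77
  weight(X=1) = 20/231
  weight(X=2) = 5/77
  weight(X=3) = 5/231
Total weight = 5/77 + 20/231 + 5/77 + 5/231 = 5/21
P(X=0 | obs) = 5/77 / 5/21 = 3/11
P(X=1 | obs) = 20/231 / 5/21 = 4/11
P(X=2 | obs) = 5/77 / 5/21 = 3/11
P(X=3 | obs) = 5/231 / 5/21 = 1/11

P(X=0) = 3/11, P(X=1) = 4/11, P(X=2) = 3/11, P(X=3) = 1/11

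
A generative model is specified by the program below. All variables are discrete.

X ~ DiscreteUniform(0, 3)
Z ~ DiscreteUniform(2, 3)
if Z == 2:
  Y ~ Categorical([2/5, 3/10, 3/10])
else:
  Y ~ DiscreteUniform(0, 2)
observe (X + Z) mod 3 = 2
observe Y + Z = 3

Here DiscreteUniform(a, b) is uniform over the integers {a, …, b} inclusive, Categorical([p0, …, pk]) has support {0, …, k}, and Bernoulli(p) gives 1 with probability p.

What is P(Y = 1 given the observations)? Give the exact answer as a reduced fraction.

Enumerate traces; 3 have nonzero weight after conditioning:
  (X=0, Z=2, Y=1) weight 3/80
  (X=2, Z=3, Y=0) weight 1/24
  (X=3, Z=2, Y=1) weight 3/80
Group by Y:
  weight(Y=0) = 1/24
  weight(Y=1) = 3/40
Total weight = 1/24 + 3/40 = 7/60
P(Y=0 | obs) = 1/24 / 7/60 = 5/14
P(Y=1 | obs) = 3/40 / 7/60 = 9/14

P(Y = 1 | obs) = 9/14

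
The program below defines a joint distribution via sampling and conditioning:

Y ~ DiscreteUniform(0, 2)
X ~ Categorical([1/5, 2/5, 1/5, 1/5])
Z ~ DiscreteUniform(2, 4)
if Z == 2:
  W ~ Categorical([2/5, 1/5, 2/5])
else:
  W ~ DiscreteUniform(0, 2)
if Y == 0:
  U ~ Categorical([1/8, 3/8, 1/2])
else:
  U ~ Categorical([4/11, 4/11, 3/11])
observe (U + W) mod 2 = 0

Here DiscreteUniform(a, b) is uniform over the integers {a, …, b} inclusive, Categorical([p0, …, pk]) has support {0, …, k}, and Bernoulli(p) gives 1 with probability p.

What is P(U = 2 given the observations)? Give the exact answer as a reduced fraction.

Enumerate traces; 180 have nonzero weight after conditioning:
  (Y=0, X=0, Z=2, W=0, U=0) weight 1/900
  (Y=0, X=0, Z=2, W=0, U=2) weight 1/225
  (Y=0, X=0, Z=2, W=1, U=1) weight 1/600
  (Y=0, X=0, Z=2, W=2, U=0) weight 1/900
  (Y=0, X=0, Z=2, W=2, U=2) weight 1/225
  (Y=0, X=0, Z=3, W=0, U=0) weight 1/1080
  (Y=0, X=0, Z=3, W=0, U=2) weight 1/270
  (Y=0, X=0, Z=3, W=1, U=1) weight 1/360
  … 172 more
Group by U:
  weight(U=0) = 20/99
  weight(U=1) = 1261/11880
  weight(U=2) = 368/1485
Total weight = 20/99 + 1261/11880 + 368/1485 = 1321/2376
P(U=0 | obs) = 20/99 / 1321/2376 = 480/1321
P(U=1 | obs) = 1261/11880 / 1321/2376 = 1261/6605
P(U=2 | obs) = 368/1485 / 1321/2376 = 2944/6605

P(U = 2 | obs) = 2944/6605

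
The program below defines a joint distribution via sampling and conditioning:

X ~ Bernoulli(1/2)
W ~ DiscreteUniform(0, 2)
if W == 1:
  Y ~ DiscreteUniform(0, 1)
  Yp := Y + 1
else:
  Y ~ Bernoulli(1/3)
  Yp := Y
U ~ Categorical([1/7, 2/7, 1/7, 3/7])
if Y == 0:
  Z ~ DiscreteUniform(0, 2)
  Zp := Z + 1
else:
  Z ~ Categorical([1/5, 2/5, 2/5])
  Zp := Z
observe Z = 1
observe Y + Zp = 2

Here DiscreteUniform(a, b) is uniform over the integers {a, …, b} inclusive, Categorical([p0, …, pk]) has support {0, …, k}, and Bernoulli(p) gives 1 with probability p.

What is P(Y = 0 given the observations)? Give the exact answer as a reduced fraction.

P(Y = 0 | obs) = 55/97

Enumerate traces; 48 have nonzero weight after conditioning:
  (X=0, W=0, Y=0, U=0, Z=1) weight 1/189
  (X=0, W=0, Y=0, U=1, Z=1) weight 2/189
  (X=0, W=0, Y=0, U=2, Z=1) weight 1/189
  (X=0, W=0, Y=0, U=3, Z=1) weight 1/63
  (X=0, W=0, Y=1, U=0, Z=1) weight 1/315
  (X=0, W=0, Y=1, U=1, Z=1) weight 2/315
  (X=0, W=0, Y=1, U=2, Z=1) weight 1/315
  (X=0, W=0, Y=1, U=3, Z=1) weight 1/105
  … 40 more
Group by Y:
  weight(Y=0) = 11/54
  weight(Y=1) = 7/45
Total weight = 11/54 + 7/45 = 97/270
P(Y=0 | obs) = 11/54 / 97/270 = 55/97
P(Y=1 | obs) = 7/45 / 97/270 = 42/97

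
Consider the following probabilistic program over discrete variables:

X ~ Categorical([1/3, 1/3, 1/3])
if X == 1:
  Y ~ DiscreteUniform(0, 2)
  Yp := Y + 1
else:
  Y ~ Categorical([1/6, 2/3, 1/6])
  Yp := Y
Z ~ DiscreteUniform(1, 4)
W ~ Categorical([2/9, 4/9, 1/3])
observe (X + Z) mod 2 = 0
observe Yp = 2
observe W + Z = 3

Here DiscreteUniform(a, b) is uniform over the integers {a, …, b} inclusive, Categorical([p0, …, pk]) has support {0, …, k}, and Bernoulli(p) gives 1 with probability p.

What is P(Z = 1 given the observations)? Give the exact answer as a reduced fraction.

P(Z = 1 | obs) = 1/3

Enumerate traces; 4 have nonzero weight after conditioning:
  (X=0, Y=2, Z=2, W=1) weight 1/162
  (X=1, Y=1, Z=1, W=2) weight 1/108
  (X=1, Y=1, Z=3, W=0) weight 1/162
  (X=2, Y=2, Z=2, W=1) weight 1/162
Group by Z:
  weight(Z=1) = 1/108
  weight(Z=2) = 1/81
  weight(Z=3) = 1/162
Total weight = 1/108 + 1/81 + 1/162 = 1/36
P(Z=1 | obs) = 1/108 / 1/36 = 1/3
P(Z=2 | obs) = 1/81 / 1/36 = 4/9
P(Z=3 | obs) = 1/162 / 1/36 = 2/9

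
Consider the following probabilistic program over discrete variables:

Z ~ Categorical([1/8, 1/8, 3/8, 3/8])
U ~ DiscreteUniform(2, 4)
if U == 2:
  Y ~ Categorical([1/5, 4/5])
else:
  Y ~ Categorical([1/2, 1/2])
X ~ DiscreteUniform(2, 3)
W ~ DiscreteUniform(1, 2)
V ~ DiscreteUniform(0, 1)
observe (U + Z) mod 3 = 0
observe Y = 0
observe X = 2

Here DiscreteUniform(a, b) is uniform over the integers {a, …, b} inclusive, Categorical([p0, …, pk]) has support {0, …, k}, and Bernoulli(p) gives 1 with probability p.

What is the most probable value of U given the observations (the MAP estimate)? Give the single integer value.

Enumerate traces; 16 have nonzero weight after conditioning:
  (Z=0, U=3, Y=0, X=2, W=1, V=0) weight 1/384
  (Z=0, U=3, Y=0, X=2, W=1, V=1) weight 1/384
  (Z=0, U=3, Y=0, X=2, W=2, V=0) weight 1/384
  (Z=0, U=3, Y=0, X=2, W=2, V=1) weight 1/384
  (Z=1, U=2, Y=0, X=2, W=1, V=0) weight 1/960
  (Z=1, U=2, Y=0, X=2, W=1, V=1) weight 1/960
  (Z=1, U=2, Y=0, X=2, W=2, V=0) weight 1/960
  (Z=1, U=2, Y=0, X=2, W=2, V=1) weight 1/960
  (Z=2, U=4, Y=0, X=2, W=1, V=0) weight 1/128
  … 7 more
Group by U:
  weight(U=2) = 1/240
  weight(U=3) = 1/24
  weight(U=4) = 1/32
Total weight = 1/240 + 1/24 + 1/32 = 37/480
P(U=2 | obs) = 1/240 / 37/480 = 2/37
P(U=3 | obs) = 1/24 / 37/480 = 20/37
P(U=4 | obs) = 1/32 / 37/480 = 15/37
argmax = 3

argmax_v P(U = v | obs) = 3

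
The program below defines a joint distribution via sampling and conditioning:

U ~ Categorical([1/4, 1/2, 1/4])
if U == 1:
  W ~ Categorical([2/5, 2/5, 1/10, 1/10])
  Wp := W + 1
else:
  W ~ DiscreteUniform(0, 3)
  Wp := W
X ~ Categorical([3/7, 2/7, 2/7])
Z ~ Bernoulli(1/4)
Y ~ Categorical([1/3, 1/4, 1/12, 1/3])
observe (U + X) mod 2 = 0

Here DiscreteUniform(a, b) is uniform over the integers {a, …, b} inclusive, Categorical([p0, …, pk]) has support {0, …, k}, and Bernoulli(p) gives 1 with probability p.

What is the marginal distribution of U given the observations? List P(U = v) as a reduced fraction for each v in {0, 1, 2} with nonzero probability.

P(U=0) = 5/14, P(U=1) = 2/7, P(U=2) = 5/14

Enumerate traces; 160 have nonzero weight after conditioning:
  (U=0, W=0, X=0, Z=0, Y=0) weight 3/448
  (U=0, W=0, X=0, Z=0, Y=1) weight 9/1792
  (U=0, W=0, X=0, Z=0, Y=2) weight 3/1792
  (U=0, W=0, X=0, Z=0, Y=3) weight 3/448
  (U=0, W=0, X=0, Z=1, Y=0) weight 1/448
  (U=0, W=0, X=0, Z=1, Y=1) weight 3/1792
  (U=0, W=0, X=0, Z=1, Y=2) weight 1/1792
  (U=0, W=0, X=0, Z=1, Y=3) weight 1/448
  (U=1, W=0, X=1, Z=0, Y=0) weight 1/70
  (U=2, W=0, X=0, Z=0, Y=0) weight 3/448
  … 150 more
Group by U:
  weight(U=0) = 5/28
  weight(U=1) = 1/7
  weight(U=2) = 5/28
Total weight = 5/28 + 1/7 + 5/28 = 1/2
P(U=0 | obs) = 5/28 / 1/2 = 5/14
P(U=1 | obs) = 1/7 / 1/2 = 2/7
P(U=2 | obs) = 5/28 / 1/2 = 5/14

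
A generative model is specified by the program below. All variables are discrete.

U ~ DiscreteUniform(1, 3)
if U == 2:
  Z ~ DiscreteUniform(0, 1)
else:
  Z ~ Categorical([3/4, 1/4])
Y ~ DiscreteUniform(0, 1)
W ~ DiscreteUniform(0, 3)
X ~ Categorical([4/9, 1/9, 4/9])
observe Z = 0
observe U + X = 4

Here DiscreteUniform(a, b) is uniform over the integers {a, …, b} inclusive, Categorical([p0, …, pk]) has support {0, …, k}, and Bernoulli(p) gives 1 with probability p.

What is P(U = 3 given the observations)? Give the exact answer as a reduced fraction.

Enumerate traces; 16 have nonzero weight after conditioning:
  (U=2, Z=0, Y=0, W=0, X=2) weight 1/108
  (U=2, Z=0, Y=0, W=1, X=2) weight 1/108
  (U=2, Z=0, Y=0, W=2, X=2) weight 1/108
  (U=2, Z=0, Y=0, W=3, X=2) weight 1/108
  (U=2, Z=0, Y=1, W=0, X=2) weight 1/108
  (U=2, Z=0, Y=1, W=1, X=2) weight 1/108
  (U=2, Z=0, Y=1, W=2, X=2) weight 1/108
  (U=2, Z=0, Y=1, W=3, X=2) weight 1/108
  (U=3, Z=0, Y=0, W=0, X=1) weight 1/288
  … 7 more
Group by U:
  weight(U=2) = 2/27
  weight(U=3) = 1/36
Total weight = 2/27 + 1/36 = 11/108
P(U=2 | obs) = 2/27 / 11/108 = 8/11
P(U=3 | obs) = 1/36 / 11/108 = 3/11

P(U = 3 | obs) = 3/11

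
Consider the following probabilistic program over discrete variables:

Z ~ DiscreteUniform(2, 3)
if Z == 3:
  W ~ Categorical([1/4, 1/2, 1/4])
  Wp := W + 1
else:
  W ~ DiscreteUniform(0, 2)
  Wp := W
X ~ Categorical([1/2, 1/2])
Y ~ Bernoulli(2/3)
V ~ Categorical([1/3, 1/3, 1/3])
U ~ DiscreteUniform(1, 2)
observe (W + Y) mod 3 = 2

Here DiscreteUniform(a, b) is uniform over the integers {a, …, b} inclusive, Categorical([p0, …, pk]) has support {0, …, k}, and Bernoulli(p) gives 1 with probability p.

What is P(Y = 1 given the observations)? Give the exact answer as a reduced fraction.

Enumerate traces; 48 have nonzero weight after conditioning:
  (Z=2, W=1, X=0, Y=1, V=0, U=1) weight 1/108
  (Z=2, W=1, X=0, Y=1, V=0, U=2) weight 1/108
  (Z=2, W=1, X=0, Y=1, V=1, U=1) weight 1/108
  (Z=2, W=1, X=0, Y=1, V=1, U=2) weight 1/108
  (Z=2, W=1, X=0, Y=1, V=2, U=1) weight 1/108
  (Z=2, W=1, X=0, Y=1, V=2, U=2) weight 1/108
  (Z=2, W=1, X=1, Y=1, V=0, U=1) weight 1/108
  (Z=2, W=1, X=1, Y=1, V=0, U=2) weight 1/108
  (Z=2, W=2, X=0, Y=0, V=0, U=1) weight 1/216
  … 39 more
Group by Y:
  weight(Y=0) = 7/72
  weight(Y=1) = 5/18
Total weight = 7/72 + 5/18 = 3/8
P(Y=0 | obs) = 7/72 / 3/8 = 7/27
P(Y=1 | obs) = 5/18 / 3/8 = 20/27

P(Y = 1 | obs) = 20/27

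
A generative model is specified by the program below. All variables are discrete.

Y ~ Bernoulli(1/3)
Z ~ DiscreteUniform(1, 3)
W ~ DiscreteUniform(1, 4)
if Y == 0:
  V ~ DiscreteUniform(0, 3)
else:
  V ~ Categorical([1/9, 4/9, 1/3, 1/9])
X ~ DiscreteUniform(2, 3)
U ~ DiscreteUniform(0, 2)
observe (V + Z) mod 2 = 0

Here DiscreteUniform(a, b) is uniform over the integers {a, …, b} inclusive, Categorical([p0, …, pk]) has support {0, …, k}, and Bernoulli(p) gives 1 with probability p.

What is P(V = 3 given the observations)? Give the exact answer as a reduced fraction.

P(V = 3 | obs) = 11/41

Enumerate traces; 288 have nonzero weight after conditioning:
  (Y=0, Z=1, W=1, V=1, X=2, U=0) weight 1/432
  (Y=0, Z=1, W=1, V=1, X=2, U=1) weight 1/432
  (Y=0, Z=1, W=1, V=1, X=2, U=2) weight 1/432
  (Y=0, Z=1, W=1, V=1, X=3, U=0) weight 1/432
  (Y=0, Z=1, W=1, V=1, X=3, U=1) weight 1/432
  (Y=0, Z=1, W=1, V=1, X=3, U=2) weight 1/432
  (Y=0, Z=1, W=1, V=3, X=2, U=0) weight 1/432
  (Y=0, Z=1, W=1, V=3, X=2, U=1) weight 1/432
  (Y=0, Z=2, W=1, V=0, X=2, U=0) weight 1/432
  (Y=0, Z=2, W=1, V=2, X=2, U=0) weight 1/432
  … 278 more
Group by V:
  weight(V=0) = 11/162
  weight(V=1) = 17/81
  weight(V=2) = 5/54
  weight(V=3) = 11/81
Total weight = 11/162 + 17/81 + 5/54 + 11/81 = 41/81
P(V=0 | obs) = 11/162 / 41/81 = 11/82
P(V=1 | obs) = 17/81 / 41/81 = 17/41
P(V=2 | obs) = 5/54 / 41/81 = 15/82
P(V=3 | obs) = 11/81 / 41/81 = 11/41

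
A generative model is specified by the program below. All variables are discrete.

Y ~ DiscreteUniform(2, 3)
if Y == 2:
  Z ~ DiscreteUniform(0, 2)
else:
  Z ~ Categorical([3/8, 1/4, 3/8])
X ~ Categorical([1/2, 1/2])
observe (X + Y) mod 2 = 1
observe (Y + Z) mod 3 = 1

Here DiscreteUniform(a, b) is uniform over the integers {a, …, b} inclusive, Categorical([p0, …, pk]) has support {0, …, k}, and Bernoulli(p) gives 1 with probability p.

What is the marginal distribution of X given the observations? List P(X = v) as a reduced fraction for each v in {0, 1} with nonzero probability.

Enumerate traces; 2 have nonzero weight after conditioning:
  (Y=2, Z=2, X=1) weight 1/12
  (Y=3, Z=1, X=0) weight 1/16
Group by X:
  weight(X=0) = 1/16
  weight(X=1) = 1/12
Total weight = 1/16 + 1/12 = 7/48
P(X=0 | obs) = 1/16 / 7/48 = 3/7
P(X=1 | obs) = 1/12 / 7/48 = 4/7

P(X=0) = 3/7, P(X=1) = 4/7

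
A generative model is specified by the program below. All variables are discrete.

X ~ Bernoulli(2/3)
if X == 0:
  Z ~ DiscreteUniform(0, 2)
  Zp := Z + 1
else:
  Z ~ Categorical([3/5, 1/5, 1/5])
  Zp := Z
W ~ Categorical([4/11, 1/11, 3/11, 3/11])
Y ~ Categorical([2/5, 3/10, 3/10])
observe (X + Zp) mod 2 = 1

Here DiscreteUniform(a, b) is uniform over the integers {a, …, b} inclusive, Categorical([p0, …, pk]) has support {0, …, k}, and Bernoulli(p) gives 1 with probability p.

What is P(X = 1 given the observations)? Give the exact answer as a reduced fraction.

P(X = 1 | obs) = 12/17

Enumerate traces; 48 have nonzero weight after conditioning:
  (X=0, Z=0, W=0, Y=0) weight 8/495
  (X=0, Z=0, W=0, Y=1) weight 2/165
  (X=0, Z=0, W=0, Y=2) weight 2/165
  (X=0, Z=0, W=1, Y=0) weight 2/495
  (X=0, Z=0, W=1, Y=1) weight 1/330
  (X=0, Z=0, W=1, Y=2) weight 1/330
  (X=0, Z=0, W=2, Y=0) weight 2/165
  (X=0, Z=0, W=2, Y=1) weight 1/110
  (X=1, Z=0, W=0, Y=0) weight 16/275
  … 39 more
Group by X:
  weight(X=0) = 2/9
  weight(X=1) = 8/15
Total weight = 2/9 + 8/15 = 34/45
P(X=0 | obs) = 2/9 / 34/45 = 5/17
P(X=1 | obs) = 8/15 / 34/45 = 12/17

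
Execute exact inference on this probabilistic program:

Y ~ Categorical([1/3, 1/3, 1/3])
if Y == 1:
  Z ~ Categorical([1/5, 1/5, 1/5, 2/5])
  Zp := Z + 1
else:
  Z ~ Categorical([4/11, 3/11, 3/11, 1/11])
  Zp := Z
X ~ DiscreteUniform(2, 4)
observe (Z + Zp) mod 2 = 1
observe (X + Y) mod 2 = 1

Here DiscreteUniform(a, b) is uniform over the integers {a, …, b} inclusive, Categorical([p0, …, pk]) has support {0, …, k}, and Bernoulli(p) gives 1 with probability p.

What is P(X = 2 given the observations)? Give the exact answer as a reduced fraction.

P(X = 2 | obs) = 1/2

Enumerate traces; 8 have nonzero weight after conditioning:
  (Y=1, Z=0, X=2) weight 1/45
  (Y=1, Z=0, X=4) weight 1/45
  (Y=1, Z=1, X=2) weight 1/45
  (Y=1, Z=1, X=4) weight 1/45
  (Y=1, Z=2, X=2) weight 1/45
  (Y=1, Z=2, X=4) weight 1/45
  (Y=1, Z=3, X=2) weight 2/45
  (Y=1, Z=3, X=4) weight 2/45
Group by X:
  weight(X=2) = 1/9
  weight(X=4) = 1/9
Total weight = 1/9 + 1/9 = 2/9
P(X=2 | obs) = 1/9 / 2/9 = 1/2
P(X=4 | obs) = 1/9 / 2/9 = 1/2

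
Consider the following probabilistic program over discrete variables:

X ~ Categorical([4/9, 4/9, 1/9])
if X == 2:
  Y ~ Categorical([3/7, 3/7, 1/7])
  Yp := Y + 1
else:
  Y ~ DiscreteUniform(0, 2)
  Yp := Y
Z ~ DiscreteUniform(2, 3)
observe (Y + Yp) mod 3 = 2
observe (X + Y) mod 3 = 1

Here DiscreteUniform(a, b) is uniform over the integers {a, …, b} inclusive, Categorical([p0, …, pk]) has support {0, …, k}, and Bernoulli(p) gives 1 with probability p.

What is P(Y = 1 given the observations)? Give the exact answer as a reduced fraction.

Enumerate traces; 4 have nonzero weight after conditioning:
  (X=0, Y=1, Z=2) weight 2/27
  (X=0, Y=1, Z=3) weight 2/27
  (X=2, Y=2, Z=2) weight 1/126
  (X=2, Y=2, Z=3) weight 1/126
Group by Y:
  weight(Y=1) = 4/27
  weight(Y=2) = 1/63
Total weight = 4/27 + 1/63 = 31/189
P(Y=1 | obs) = 4/27 / 31/189 = 28/31
P(Y=2 | obs) = 1/63 / 31/189 = 3/31

P(Y = 1 | obs) = 28/31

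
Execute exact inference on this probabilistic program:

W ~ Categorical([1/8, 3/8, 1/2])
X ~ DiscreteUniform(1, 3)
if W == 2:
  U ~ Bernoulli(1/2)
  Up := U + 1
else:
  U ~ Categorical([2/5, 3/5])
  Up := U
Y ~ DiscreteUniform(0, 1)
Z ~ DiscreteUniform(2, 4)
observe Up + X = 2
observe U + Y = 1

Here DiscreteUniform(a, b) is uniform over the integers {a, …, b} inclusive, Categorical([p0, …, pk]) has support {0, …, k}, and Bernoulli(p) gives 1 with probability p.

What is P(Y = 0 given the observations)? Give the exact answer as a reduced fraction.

Enumerate traces; 15 have nonzero weight after conditioning:
  (W=0, X=1, U=1, Y=0, Z=2) weight 1/240
  (W=0, X=1, U=1, Y=0, Z=3) weight 1/240
  (W=0, X=1, U=1, Y=0, Z=4) weight 1/240
  (W=0, X=2, U=0, Y=1, Z=2) weight 1/360
  (W=0, X=2, U=0, Y=1, Z=3) weight 1/360
  (W=0, X=2, U=0, Y=1, Z=4) weight 1/360
  (W=1, X=1, U=1, Y=0, Z=2) weight 1/80
  (W=1, X=1, U=1, Y=0, Z=3) weight 1/80
  … 7 more
Group by Y:
  weight(Y=0) = 1/20
  weight(Y=1) = 3/40
Total weight = 1/20 + 3/40 = 1/8
P(Y=0 | obs) = 1/20 / 1/8 = 2/5
P(Y=1 | obs) = 3/40 / 1/8 = 3/5

P(Y = 0 | obs) = 2/5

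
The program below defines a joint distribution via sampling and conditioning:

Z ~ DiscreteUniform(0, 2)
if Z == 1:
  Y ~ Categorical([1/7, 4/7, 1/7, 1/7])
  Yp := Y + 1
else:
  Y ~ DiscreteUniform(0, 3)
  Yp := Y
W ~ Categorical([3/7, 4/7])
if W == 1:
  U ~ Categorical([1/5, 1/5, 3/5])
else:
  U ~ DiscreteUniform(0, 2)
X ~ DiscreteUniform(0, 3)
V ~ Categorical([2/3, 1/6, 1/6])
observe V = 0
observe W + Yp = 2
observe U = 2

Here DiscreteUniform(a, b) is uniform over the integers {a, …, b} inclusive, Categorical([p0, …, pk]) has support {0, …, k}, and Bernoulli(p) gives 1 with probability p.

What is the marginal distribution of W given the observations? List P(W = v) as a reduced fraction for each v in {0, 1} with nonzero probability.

P(W=0) = 25/61, P(W=1) = 36/61

Enumerate traces; 24 have nonzero weight after conditioning:
  (Z=0, Y=1, W=1, U=2, X=0, V=0) weight 1/210
  (Z=0, Y=1, W=1, U=2, X=1, V=0) weight 1/210
  (Z=0, Y=1, W=1, U=2, X=2, V=0) weight 1/210
  (Z=0, Y=1, W=1, U=2, X=3, V=0) weight 1/210
  (Z=0, Y=2, W=0, U=2, X=0, V=0) weight 1/504
  (Z=0, Y=2, W=0, U=2, X=1, V=0) weight 1/504
  (Z=0, Y=2, W=0, U=2, X=2, V=0) weight 1/504
  (Z=0, Y=2, W=0, U=2, X=3, V=0) weight 1/504
  … 16 more
Group by W:
  weight(W=0) = 5/147
  weight(W=1) = 12/245
Total weight = 5/147 + 12/245 = 61/735
P(W=0 | obs) = 5/147 / 61/735 = 25/61
P(W=1 | obs) = 12/245 / 61/735 = 36/61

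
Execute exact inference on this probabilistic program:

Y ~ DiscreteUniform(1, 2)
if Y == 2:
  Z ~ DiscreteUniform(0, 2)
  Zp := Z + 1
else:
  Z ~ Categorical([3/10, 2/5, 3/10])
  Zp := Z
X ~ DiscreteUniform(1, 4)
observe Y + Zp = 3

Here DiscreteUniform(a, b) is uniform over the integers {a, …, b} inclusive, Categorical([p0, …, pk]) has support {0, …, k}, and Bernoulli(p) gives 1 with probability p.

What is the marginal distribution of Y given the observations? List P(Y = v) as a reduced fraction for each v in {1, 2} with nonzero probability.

Enumerate traces; 8 have nonzero weight after conditioning:
  (Y=1, Z=2, X=1) weight 3/80
  (Y=1, Z=2, X=2) weight 3/80
  (Y=1, Z=2, X=3) weight 3/80
  (Y=1, Z=2, X=4) weight 3/80
  (Y=2, Z=0, X=1) weight 1/24
  (Y=2, Z=0, X=2) weight 1/24
  (Y=2, Z=0, X=3) weight 1/24
  (Y=2, Z=0, X=4) weight 1/24
Group by Y:
  weight(Y=1) = 3/20
  weight(Y=2) = 1/6
Total weight = 3/20 + 1/6 = 19/60
P(Y=1 | obs) = 3/20 / 19/60 = 9/19
P(Y=2 | obs) = 1/6 / 19/60 = 10/19

P(Y=1) = 9/19, P(Y=2) = 10/19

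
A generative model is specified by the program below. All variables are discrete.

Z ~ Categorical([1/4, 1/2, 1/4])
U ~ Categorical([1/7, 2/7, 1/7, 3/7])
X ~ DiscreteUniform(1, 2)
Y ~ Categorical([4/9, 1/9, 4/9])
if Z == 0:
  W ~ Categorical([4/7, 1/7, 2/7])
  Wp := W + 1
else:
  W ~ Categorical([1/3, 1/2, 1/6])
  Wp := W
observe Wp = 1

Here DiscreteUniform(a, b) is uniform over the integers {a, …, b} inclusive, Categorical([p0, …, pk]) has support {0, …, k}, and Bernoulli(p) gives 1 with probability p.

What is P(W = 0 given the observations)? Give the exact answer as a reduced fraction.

Enumerate traces; 72 have nonzero weight after conditioning:
  (Z=0, U=0, X=1, Y=0, W=0) weight 2/441
  (Z=0, U=0, X=1, Y=1, W=0) weight 1/882
  (Z=0, U=0, X=1, Y=2, W=0) weight 2/441
  (Z=0, U=0, X=2, Y=0, W=0) weight 2/441
  (Z=0, U=0, X=2, Y=1, W=0) weight 1/882
  (Z=0, U=0, X=2, Y=2, W=0) weight 2/441
  (Z=0, U=1, X=1, Y=0, W=0) weight 4/441
  (Z=0, U=1, X=1, Y=1, W=0) weight 1/441
  (Z=1, U=0, X=1, Y=0, W=1) weight 1/126
  … 63 more
Group by W:
  weight(W=0) = 1/7
  weight(W=1) = 3/8
Total weight = 1/7 + 3/8 = 29/56
P(W=0 | obs) = 1/7 / 29/56 = 8/29
P(W=1 | obs) = 3/8 / 29/56 = 21/29

P(W = 0 | obs) = 8/29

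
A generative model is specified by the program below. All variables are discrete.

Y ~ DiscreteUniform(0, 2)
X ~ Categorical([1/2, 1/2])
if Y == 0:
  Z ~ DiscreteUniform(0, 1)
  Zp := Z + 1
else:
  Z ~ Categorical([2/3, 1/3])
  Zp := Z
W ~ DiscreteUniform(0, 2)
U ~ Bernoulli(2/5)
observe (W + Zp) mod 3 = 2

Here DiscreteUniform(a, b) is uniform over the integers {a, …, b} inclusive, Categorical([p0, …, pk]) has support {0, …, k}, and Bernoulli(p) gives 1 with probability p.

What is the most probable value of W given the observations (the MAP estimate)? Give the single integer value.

Enumerate traces; 24 have nonzero weight after conditioning:
  (Y=0, X=0, Z=0, W=1, U=0) weight 1/60
  (Y=0, X=0, Z=0, W=1, U=1) weight 1/90
  (Y=0, X=0, Z=1, W=0, U=0) weight 1/60
  (Y=0, X=0, Z=1, W=0, U=1) weight 1/90
  (Y=0, X=1, Z=0, W=1, U=0) weight 1/60
  (Y=0, X=1, Z=0, W=1, U=1) weight 1/90
  (Y=0, X=1, Z=1, W=0, U=0) weight 1/60
  (Y=0, X=1, Z=1, W=0, U=1) weight 1/90
  (Y=1, X=0, Z=0, W=2, U=0) weight 1/45
  … 15 more
Group by W:
  weight(W=0) = 1/18
  weight(W=1) = 7/54
  weight(W=2) = 4/27
Total weight = 1/18 + 7/54 + 4/27 = 1/3
P(W=0 | obs) = 1/18 / 1/3 = 1/6
P(W=1 | obs) = 7/54 / 1/3 = 7/18
P(W=2 | obs) = 4/27 / 1/3 = 4/9
argmax = 2

argmax_v P(W = v | obs) = 2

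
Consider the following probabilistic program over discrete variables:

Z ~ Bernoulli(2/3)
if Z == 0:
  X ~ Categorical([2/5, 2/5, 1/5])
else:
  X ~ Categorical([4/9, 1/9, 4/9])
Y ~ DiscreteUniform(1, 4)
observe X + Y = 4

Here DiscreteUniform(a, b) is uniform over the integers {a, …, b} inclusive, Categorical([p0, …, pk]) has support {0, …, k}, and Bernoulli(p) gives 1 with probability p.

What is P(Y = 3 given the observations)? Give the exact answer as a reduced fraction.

P(Y = 3 | obs) = 28/135

Enumerate traces; 6 have nonzero weight after conditioning:
  (Z=0, X=0, Y=4) weight 1/30
  (Z=0, X=1, Y=3) weight 1/30
  (Z=0, X=2, Y=2) weight 1/60
  (Z=1, X=0, Y=4) weight 2/27
  (Z=1, X=1, Y=3) weight 1/54
  (Z=1, X=2, Y=2) weight 2/27
Group by Y:
  weight(Y=2) = 49/540
  weight(Y=3) = 7/135
  weight(Y=4) = 29/270
Total weight = 49/540 + 7/135 + 29/270 = 1/4
P(Y=2 | obs) = 49/540 / 1/4 = 49/135
P(Y=3 | obs) = 7/135 / 1/4 = 28/135
P(Y=4 | obs) = 29/270 / 1/4 = 58/135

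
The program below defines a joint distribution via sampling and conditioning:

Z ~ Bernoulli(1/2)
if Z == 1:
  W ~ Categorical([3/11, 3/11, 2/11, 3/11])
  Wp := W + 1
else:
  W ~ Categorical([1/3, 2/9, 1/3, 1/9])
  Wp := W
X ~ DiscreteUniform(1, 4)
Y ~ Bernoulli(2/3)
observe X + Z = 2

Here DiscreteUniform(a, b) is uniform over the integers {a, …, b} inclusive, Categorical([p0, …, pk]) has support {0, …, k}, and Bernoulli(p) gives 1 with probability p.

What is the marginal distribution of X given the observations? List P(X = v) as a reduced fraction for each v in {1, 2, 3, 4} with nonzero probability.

Enumerate traces; 16 have nonzero weight after conditioning:
  (Z=0, W=0, X=2, Y=0) weight 1/72
  (Z=0, W=0, X=2, Y=1) weight 1/36
  (Z=0, W=1, X=2, Y=0) weight 1/108
  (Z=0, W=1, X=2, Y=1) weight 1/54
  (Z=0, W=2, X=2, Y=0) weight 1/72
  (Z=0, W=2, X=2, Y=1) weight 1/36
  (Z=0, W=3, X=2, Y=0) weight 1/216
  (Z=0, W=3, X=2, Y=1) weight 1/108
  (Z=1, W=0, X=1, Y=0) weight 1/88
  … 7 more
Group by X:
  weight(X=1) = 1/8
  weight(X=2) = 1/8
Total weight = 1/8 + 1/8 = 1/4
P(X=1 | obs) = 1/8 / 1/4 = 1/2
P(X=2 | obs) = 1/8 / 1/4 = 1/2

P(X=1) = 1/2, P(X=2) = 1/2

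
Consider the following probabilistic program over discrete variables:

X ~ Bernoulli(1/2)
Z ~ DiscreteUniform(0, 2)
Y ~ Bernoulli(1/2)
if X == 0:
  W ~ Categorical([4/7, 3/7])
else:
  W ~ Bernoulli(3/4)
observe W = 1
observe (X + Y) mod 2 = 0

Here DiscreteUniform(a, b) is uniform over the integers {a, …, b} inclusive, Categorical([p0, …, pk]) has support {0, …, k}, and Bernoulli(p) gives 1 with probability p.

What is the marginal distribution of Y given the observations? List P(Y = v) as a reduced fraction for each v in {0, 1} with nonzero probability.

P(Y=0) = 4/11, P(Y=1) = 7/11

Enumerate traces; 6 have nonzero weight after conditioning:
  (X=0, Z=0, Y=0, W=1) weight 1/28
  (X=0, Z=1, Y=0, W=1) weight 1/28
  (X=0, Z=2, Y=0, W=1) weight 1/28
  (X=1, Z=0, Y=1, W=1) weight 1/16
  (X=1, Z=1, Y=1, W=1) weight 1/16
  (X=1, Z=2, Y=1, W=1) weight 1/16
Group by Y:
  weight(Y=0) = 3/28
  weight(Y=1) = 3/16
Total weight = 3/28 + 3/16 = 33/112
P(Y=0 | obs) = 3/28 / 33/112 = 4/11
P(Y=1 | obs) = 3/16 / 33/112 = 7/11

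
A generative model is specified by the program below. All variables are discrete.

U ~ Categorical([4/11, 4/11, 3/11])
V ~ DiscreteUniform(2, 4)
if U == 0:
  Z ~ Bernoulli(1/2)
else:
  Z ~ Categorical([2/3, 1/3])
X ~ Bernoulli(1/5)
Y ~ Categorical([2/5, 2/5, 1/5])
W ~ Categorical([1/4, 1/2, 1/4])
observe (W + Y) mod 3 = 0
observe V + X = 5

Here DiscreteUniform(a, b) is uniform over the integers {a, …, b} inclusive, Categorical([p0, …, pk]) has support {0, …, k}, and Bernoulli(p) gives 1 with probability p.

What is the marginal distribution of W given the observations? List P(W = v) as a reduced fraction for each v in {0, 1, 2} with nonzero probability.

Enumerate traces; 18 have nonzero weight after conditioning:
  (U=0, V=4, Z=0, X=1, Y=0, W=0) weight 1/825
  (U=0, V=4, Z=0, X=1, Y=1, W=2) weight 1/825
  (U=0, V=4, Z=0, X=1, Y=2, W=1) weight 1/825
  (U=0, V=4, Z=1, X=1, Y=0, W=0) weight 1/825
  (U=0, V=4, Z=1, X=1, Y=1, W=2) weight 1/825
  (U=0, V=4, Z=1, X=1, Y=2, W=1) weight 1/825
  (U=1, V=4, Z=0, X=1, Y=0, W=0) weight 4/2475
  (U=1, V=4, Z=0, X=1, Y=1, W=2) weight 4/2475
  … 10 more
Group by W:
  weight(W=0) = 1/150
  weight(W=1) = 1/150
  weight(W=2) = 1/150
Total weight = 1/150 + 1/150 + 1/150 = 1/50
P(W=0 | obs) = 1/150 / 1/50 = 1/3
P(W=1 | obs) = 1/150 / 1/50 = 1/3
P(W=2 | obs) = 1/150 / 1/50 = 1/3

P(W=0) = 1/3, P(W=1) = 1/3, P(W=2) = 1/3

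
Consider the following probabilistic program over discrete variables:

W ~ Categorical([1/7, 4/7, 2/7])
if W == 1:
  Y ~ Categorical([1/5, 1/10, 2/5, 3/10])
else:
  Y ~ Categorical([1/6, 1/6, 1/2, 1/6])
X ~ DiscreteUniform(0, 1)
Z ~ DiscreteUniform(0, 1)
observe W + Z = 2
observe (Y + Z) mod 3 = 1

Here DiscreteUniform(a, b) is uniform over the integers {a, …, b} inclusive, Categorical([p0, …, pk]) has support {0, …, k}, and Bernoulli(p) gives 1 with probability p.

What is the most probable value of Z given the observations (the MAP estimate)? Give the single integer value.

Enumerate traces; 6 have nonzero weight after conditioning:
  (W=1, Y=0, X=0, Z=1) weight 1/35
  (W=1, Y=0, X=1, Z=1) weight 1/35
  (W=1, Y=3, X=0, Z=1) weight 3/70
  (W=1, Y=3, X=1, Z=1) weight 3/70
  (W=2, Y=1, X=0, Z=0) weight 1/84
  (W=2, Y=1, X=1, Z=0) weight 1/84
Group by Z:
  weight(Z=0) = 1/42
  weight(Z=1) = 1/7
Total weight = 1/42 + 1/7 = 1/6
P(Z=0 | obs) = 1/42 / 1/6 = 1/7
P(Z=1 | obs) = 1/7 / 1/6 = 6/7
argmax = 1

argmax_v P(Z = v | obs) = 1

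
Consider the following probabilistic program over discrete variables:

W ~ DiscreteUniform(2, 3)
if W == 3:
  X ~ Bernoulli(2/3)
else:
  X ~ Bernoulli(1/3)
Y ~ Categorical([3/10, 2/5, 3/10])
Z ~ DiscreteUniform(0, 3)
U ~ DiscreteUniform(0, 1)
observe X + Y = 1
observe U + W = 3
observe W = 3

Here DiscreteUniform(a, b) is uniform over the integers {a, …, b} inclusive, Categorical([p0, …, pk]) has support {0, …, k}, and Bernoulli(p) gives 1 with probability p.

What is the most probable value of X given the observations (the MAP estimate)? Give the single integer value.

Enumerate traces; 8 have nonzero weight after conditioning:
  (W=3, X=0, Y=1, Z=0, U=0) weight 1/120
  (W=3, X=0, Y=1, Z=1, U=0) weight 1/120
  (W=3, X=0, Y=1, Z=2, U=0) weight 1/120
  (W=3, X=0, Y=1, Z=3, U=0) weight 1/120
  (W=3, X=1, Y=0, Z=0, U=0) weight 1/80
  (W=3, X=1, Y=0, Z=1, U=0) weight 1/80
  (W=3, X=1, Y=0, Z=2, U=0) weight 1/80
  (W=3, X=1, Y=0, Z=3, U=0) weight 1/80
Group by X:
  weight(X=0) = 1/30
  weight(X=1) = 1/20
Total weight = 1/30 + 1/20 = 1/12
P(X=0 | obs) = 1/30 / 1/12 = 2/5
P(X=1 | obs) = 1/20 / 1/12 = 3/5
argmax = 1

argmax_v P(X = v | obs) = 1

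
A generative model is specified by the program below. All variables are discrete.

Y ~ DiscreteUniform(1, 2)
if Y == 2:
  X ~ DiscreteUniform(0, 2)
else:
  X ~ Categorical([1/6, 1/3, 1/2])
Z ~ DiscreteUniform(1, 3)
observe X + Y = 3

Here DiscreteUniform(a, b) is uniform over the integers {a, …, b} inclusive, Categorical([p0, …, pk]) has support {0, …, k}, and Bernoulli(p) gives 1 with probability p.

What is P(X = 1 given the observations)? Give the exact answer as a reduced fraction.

P(X = 1 | obs) = 2/5

Enumerate traces; 6 have nonzero weight after conditioning:
  (Y=1, X=2, Z=1) weight 1/12
  (Y=1, X=2, Z=2) weight 1/12
  (Y=1, X=2, Z=3) weight 1/12
  (Y=2, X=1, Z=1) weight 1/18
  (Y=2, X=1, Z=2) weight 1/18
  (Y=2, X=1, Z=3) weight 1/18
Group by X:
  weight(X=1) = 1/6
  weight(X=2) = 1/4
Total weight = 1/6 + 1/4 = 5/12
P(X=1 | obs) = 1/6 / 5/12 = 2/5
P(X=2 | obs) = 1/4 / 5/12 = 3/5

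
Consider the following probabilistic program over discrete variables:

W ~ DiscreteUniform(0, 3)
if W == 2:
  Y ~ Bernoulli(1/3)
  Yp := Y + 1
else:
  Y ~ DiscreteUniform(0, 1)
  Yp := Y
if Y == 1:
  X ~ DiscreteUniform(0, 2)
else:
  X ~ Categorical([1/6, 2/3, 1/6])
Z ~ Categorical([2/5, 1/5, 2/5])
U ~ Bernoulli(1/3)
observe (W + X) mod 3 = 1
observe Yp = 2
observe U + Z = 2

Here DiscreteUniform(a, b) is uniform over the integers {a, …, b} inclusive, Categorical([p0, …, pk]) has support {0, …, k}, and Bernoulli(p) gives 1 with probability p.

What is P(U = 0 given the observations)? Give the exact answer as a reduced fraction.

P(U = 0 | obs) = 4/5

Enumerate traces; 2 have nonzero weight after conditioning:
  (W=2, Y=1, X=2, Z=1, U=1) weight 1/540
  (W=2, Y=1, X=2, Z=2, U=0) weight 1/135
Group by U:
  weight(U=0) = 1/135
  weight(U=1) = 1/540
Total weight = 1/135 + 1/540 = 1/108
P(U=0 | obs) = 1/135 / 1/108 = 4/5
P(U=1 | obs) = 1/540 / 1/108 = 1/5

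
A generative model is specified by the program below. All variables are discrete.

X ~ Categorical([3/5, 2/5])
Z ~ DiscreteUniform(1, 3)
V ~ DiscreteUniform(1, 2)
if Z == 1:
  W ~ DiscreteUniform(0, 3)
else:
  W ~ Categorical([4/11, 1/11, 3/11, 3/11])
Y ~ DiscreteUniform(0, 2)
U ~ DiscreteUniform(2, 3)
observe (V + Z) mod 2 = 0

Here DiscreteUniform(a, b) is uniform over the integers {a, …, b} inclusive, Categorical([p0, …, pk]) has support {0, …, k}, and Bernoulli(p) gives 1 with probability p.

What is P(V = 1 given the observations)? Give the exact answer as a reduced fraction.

Enumerate traces; 144 have nonzero weight after conditioning:
  (X=0, Z=1, V=1, W=0, Y=0, U=2) weight 1/240
  (X=0, Z=1, V=1, W=0, Y=0, U=3) weight 1/240
  (X=0, Z=1, V=1, W=0, Y=1, U=2) weight 1/240
  (X=0, Z=1, V=1, W=0, Y=1, U=3) weight 1/240
  (X=0, Z=1, V=1, W=0, Y=2, U=2) weight 1/240
  (X=0, Z=1, V=1, W=0, Y=2, U=3) weight 1/240
  (X=0, Z=1, V=1, W=1, Y=0, U=2) weight 1/240
  (X=0, Z=1, V=1, W=1, Y=0, U=3) weight 1/240
  (X=0, Z=2, V=2, W=0, Y=0, U=2) weight 1/165
  … 135 more
Group by V:
  weight(V=1) = 1/3
  weight(V=2) = 1/6
Total weight = 1/3 + 1/6 = 1/2
P(V=1 | obs) = 1/3 / 1/2 = 2/3
P(V=2 | obs) = 1/6 / 1/2 = 1/3

P(V = 1 | obs) = 2/3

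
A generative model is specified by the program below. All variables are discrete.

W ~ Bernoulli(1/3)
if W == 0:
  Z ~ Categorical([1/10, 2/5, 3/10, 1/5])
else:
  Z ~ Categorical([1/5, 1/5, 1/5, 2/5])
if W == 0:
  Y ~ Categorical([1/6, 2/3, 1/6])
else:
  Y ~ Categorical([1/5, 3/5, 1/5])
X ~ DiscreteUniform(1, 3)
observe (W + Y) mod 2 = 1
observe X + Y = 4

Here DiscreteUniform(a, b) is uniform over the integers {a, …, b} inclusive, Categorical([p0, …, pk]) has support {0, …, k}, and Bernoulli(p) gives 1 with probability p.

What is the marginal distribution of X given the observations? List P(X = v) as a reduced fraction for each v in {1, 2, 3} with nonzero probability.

Enumerate traces; 8 have nonzero weight after conditioning:
  (W=0, Z=0, Y=1, X=3) weight 2/135
  (W=0, Z=1, Y=1, X=3) weight 8/135
  (W=0, Z=2, Y=1, X=3) weight 2/45
  (W=0, Z=3, Y=1, X=3) weight 4/135
  (W=1, Z=0, Y=2, X=2) weight 1/225
  (W=1, Z=1, Y=2, X=2) weight 1/225
  (W=1, Z=2, Y=2, X=2) weight 1/225
  (W=1, Z=3, Y=2, X=2) weight 2/225
Group by X:
  weight(X=2) = 1/45
  weight(X=3) = 4/27
Total weight = 1/45 + 4/27 = 23/135
P(X=2 | obs) = 1/45 / 23/135 = 3/23
P(X=3 | obs) = 4/27 / 23/135 = 20/23

P(X=2) = 3/23, P(X=3) = 20/23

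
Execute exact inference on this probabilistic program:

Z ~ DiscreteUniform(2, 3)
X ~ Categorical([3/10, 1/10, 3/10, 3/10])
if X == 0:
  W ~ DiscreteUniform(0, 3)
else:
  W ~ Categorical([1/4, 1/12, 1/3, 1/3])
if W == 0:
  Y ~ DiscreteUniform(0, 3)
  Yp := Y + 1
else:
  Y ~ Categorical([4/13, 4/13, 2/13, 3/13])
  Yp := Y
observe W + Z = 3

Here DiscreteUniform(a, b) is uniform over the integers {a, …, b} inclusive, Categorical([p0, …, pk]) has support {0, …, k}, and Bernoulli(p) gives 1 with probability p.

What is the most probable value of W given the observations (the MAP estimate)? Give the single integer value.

Enumerate traces; 32 have nonzero weight after conditioning:
  (Z=2, X=0, W=1, Y=0) weight 3/260
  (Z=2, X=0, W=1, Y=1) weight 3/260
  (Z=2, X=0, W=1, Y=2) weight 3/520
  (Z=2, X=0, W=1, Y=3) weight 9/1040
  (Z=2, X=1, W=1, Y=0) weight 1/780
  (Z=2, X=1, W=1, Y=1) weight 1/780
  (Z=2, X=1, W=1, Y=2) weight 1/1560
  (Z=2, X=1, W=1, Y=3) weight 1/1040
  (Z=3, X=0, W=0, Y=0) weight 3/320
  … 23 more
Group by W:
  weight(W=0) = 1/8
  weight(W=1) = 1/15
Total weight = 1/8 + 1/15 = 23/120
P(W=0 | obs) = 1/8 / 23/120 = 15/23
P(W=1 | obs) = 1/15 / 23/120 = 8/23
argmax = 0

argmax_v P(W = v | obs) = 0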